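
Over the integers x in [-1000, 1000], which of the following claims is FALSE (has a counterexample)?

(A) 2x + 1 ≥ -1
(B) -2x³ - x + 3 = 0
(A) x = -2: LHS = 2·(-2) + 1 = -3; -3 ≥ -1 — FAILS
(B) x = 0: LHS = -2·0³ - 0 + 3 = 3; 3 = 0 — FAILS

Answer: Both A and B are false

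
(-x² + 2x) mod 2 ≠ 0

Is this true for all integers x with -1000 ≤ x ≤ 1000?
The claim fails at x = 0:
x = 0: LHS = (-0² + 2·0) mod 2 = 0 mod 2 = 0; 0 ≠ 0 — FAILS

Because a single integer refutes it, the statement is false.

Answer: False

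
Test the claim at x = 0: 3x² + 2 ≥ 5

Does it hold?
x = 0: LHS = 3·0² + 2 = 2; 2 ≥ 5 — FAILS

The relation fails at x = 0, so x = 0 is a counterexample.

Answer: No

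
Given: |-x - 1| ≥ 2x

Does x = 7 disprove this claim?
Substitute x = 7 into the relation:
x = 7: LHS = |-7 - 1| = |-8| = 8, RHS = 2·7 = 14; 8 ≥ 14 — FAILS

Since the claim fails at x = 7, this value is a counterexample.

Answer: Yes, x = 7 is a counterexample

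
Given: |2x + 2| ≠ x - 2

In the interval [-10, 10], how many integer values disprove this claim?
Over all integers in [-10, 10], LHS − RHS is always positive; it is smallest at x = -1, where it equals 3:
x = -1: LHS = |2·(-1) + 2| = |0| = 0, RHS = (-1) - 2 = -3; 0 ≠ -3 — holds
At the ends of the range:
x = -10: LHS = |2·(-10) + 2| = |-18| = 18, RHS = (-10) - 2 = -12; 18 ≠ -12 — holds
x = 10: LHS = |2·10 + 2| = |22| = 22, RHS = 10 - 2 = 8; 22 ≠ 8 — holds
Hence LHS − RHS is never 0, i.e. the two sides are never equal, so the relation holds for every integer in [-10, 10].

No counterexample appears in that range.

Answer: 0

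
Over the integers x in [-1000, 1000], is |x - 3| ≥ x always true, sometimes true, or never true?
Holds at x = 0: LHS = |0 - 3| = |-3| = 3; 3 ≥ 0 — holds
Fails at x = 2: LHS = |2 - 3| = |-1| = 1; 1 ≥ 2 — FAILS
It is satisfied by some integers in the range but not all.

Answer: Sometimes true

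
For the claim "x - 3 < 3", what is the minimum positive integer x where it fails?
Testing positive integers:
x = 1: LHS = 1 - 3 = -2; -2 < 3 — holds
x = 2: LHS = 2 - 3 = -1; -1 < 3 — holds
x = 3: LHS = 3 - 3 = 0; 0 < 3 — holds
x = 4: LHS = 4 - 3 = 1; 1 < 3 — holds
x = 5: LHS = 5 - 3 = 2; 2 < 3 — holds
x = 6: LHS = 6 - 3 = 3; 3 < 3 — FAILS  ← smallest positive counterexample

Answer: x = 6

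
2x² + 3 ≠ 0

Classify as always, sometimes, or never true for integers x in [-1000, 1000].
Over all integers in [-1000, 1000], LHS − RHS is always positive; it is smallest at x = 0, where it equals 3:
x = 0: LHS = 2·0² + 3 = 3; 3 ≠ 0 — holds
At the ends of the range:
x = -1000: LHS = 2·(-1000)² + 3 = 2000003; 2000003 ≠ 0 — holds
x = 1000: LHS = 2·1000² + 3 = 2000003; 2000003 ≠ 0 — holds
Hence LHS − RHS is never 0, i.e. the two sides are never equal, so the relation holds for every integer in [-1000, 1000].

No counterexample exists.

Answer: Always true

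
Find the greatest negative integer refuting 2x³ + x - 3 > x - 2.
Testing negative integers from -1 downward:
x = -1: LHS = 2·(-1)³ + (-1) - 3 = -6, RHS = (-1) - 2 = -3; -6 > -3 — FAILS  ← closest negative counterexample to 0

Answer: x = -1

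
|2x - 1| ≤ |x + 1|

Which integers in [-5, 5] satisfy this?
Holds for: {0, 1, 2}
Fails for: {-5, -4, -3, -2, -1, 3, 4, 5}

Answer: {0, 1, 2}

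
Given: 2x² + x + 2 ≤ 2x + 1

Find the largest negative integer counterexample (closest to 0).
Testing negative integers from -1 downward:
x = -1: LHS = 2·(-1)² + (-1) + 2 = 3, RHS = 2·(-1) + 1 = -1; 3 ≤ -1 — FAILS  ← closest negative counterexample to 0

Answer: x = -1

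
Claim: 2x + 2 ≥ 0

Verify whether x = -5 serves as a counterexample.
Substitute x = -5 into the relation:
x = -5: LHS = 2·(-5) + 2 = -8; -8 ≥ 0 — FAILS

Since the claim fails at x = -5, this value is a counterexample.

Answer: Yes, x = -5 is a counterexample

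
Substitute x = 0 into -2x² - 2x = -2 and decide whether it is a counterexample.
Substitute x = 0 into the relation:
x = 0: LHS = -2·0² - 2·0 = 0; 0 = -2 — FAILS

Since the claim fails at x = 0, this value is a counterexample.

Answer: Yes, x = 0 is a counterexample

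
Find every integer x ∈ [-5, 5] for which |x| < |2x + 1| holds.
Holds for: {-5, -4, -3, -2, 0, 1, 2, 3, 4, 5}
Fails for: {-1}

Answer: {-5, -4, -3, -2, 0, 1, 2, 3, 4, 5}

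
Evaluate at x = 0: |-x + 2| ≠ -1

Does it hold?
x = 0: LHS = |-0 + 2| = |2| = 2; 2 ≠ -1 — holds

The relation is satisfied at x = 0.

Answer: Yes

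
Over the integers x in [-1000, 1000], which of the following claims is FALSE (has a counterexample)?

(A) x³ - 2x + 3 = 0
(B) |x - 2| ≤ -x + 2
(A) x = 0: LHS = 0³ - 2·0 + 3 = 3; 3 = 0 — FAILS
(B) x = 3: LHS = |3 - 2| = |1| = 1, RHS = -3 + 2 = -1; 1 ≤ -1 — FAILS

Answer: Both A and B are false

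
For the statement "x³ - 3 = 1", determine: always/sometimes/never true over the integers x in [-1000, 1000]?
Track d = LHS − RHS over the integers in [-1000, 1000]. Equality would need d = 0, but d changes sign only between consecutive integers, jumping over 0:
x = 1: LHS = 1³ - 3 = -2; -2 = 1 — FAILS  (d = -3)
x = 2: LHS = 2³ - 3 = 5; 5 = 1 — FAILS  (d = 4)
Away from these crossings d keeps a constant sign, and checking every integer in [-1000, 1000] confirms d ≠ 0 throughout. Hence the two sides are never equal, so the claimed relation (=) fails for every integer in [-1000, 1000].

No integer in the range satisfies it.

Answer: Never true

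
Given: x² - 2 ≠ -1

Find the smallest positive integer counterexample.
Testing positive integers:
x = 1: LHS = 1² - 2 = -1; -1 ≠ -1 — FAILS  ← smallest positive counterexample

Answer: x = 1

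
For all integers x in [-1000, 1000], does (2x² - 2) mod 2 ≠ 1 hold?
For a polynomial with integer coefficients, its value mod 2 depends only on x mod 2, so it suffices to check one representative of each residue class, x = 0, 1:
x = 0: LHS = (2·0² - 2) mod 2 = (-2) mod 2 = 0; 0 ≠ 1 — holds
x = 1: LHS = (2·1² - 2) mod 2 = 0 mod 2 = 0; 0 ≠ 1 — holds
The relation holds in every residue class, so the relation holds for every integer in [-1000, 1000].

No counterexample exists.

Answer: True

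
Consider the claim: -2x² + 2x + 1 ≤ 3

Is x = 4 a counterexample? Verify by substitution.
Substitute x = 4 into the relation:
x = 4: LHS = -2·4² + 2·4 + 1 = -23; -23 ≤ 3 — holds

The relation holds at x = 4, so it is not a counterexample.

Answer: No, x = 4 is not a counterexample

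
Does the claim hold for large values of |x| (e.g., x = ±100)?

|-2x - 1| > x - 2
x = 100: LHS = |-2·100 - 1| = |-201| = 201, RHS = 100 - 2 = 98; 201 > 98 — holds
x = -100: LHS = |-2·(-100) - 1| = |199| = 199, RHS = (-100) - 2 = -102; 199 > -102 — holds

Answer: Yes, holds for both x = 100 and x = -100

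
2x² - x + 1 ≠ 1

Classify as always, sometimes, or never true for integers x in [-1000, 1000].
Holds at x = 1: LHS = 2·1² - 1 + 1 = 2; 2 ≠ 1 — holds
Fails at x = 0: LHS = 2·0² - 0 + 1 = 1; 1 ≠ 1 — FAILS
It is satisfied by some integers in the range but not all.

Answer: Sometimes true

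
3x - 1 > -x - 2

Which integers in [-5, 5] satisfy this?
Holds for: {0, 1, 2, 3, 4, 5}
Fails for: {-5, -4, -3, -2, -1}

Answer: {0, 1, 2, 3, 4, 5}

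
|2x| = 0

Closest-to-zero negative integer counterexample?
Testing negative integers from -1 downward:
x = -1: LHS = |2·(-1)| = |-2| = 2; 2 = 0 — FAILS  ← closest negative counterexample to 0

Answer: x = -1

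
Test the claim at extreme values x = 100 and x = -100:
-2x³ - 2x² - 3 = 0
x = 100: LHS = -2·100³ - 2·100² - 3 = -2020003; -2020003 = 0 — FAILS
x = -100: LHS = -2·(-100)³ - 2·(-100)² - 3 = 1979997; 1979997 = 0 — FAILS

Answer: No, fails for both x = 100 and x = -100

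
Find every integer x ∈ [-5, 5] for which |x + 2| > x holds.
Over all integers in [-5, 5], LHS − RHS is smallest at x = 0, where it equals 2:
x = 0: LHS = |0 + 2| = |2| = 2; 2 > 0 — holds
At the ends of the range:
x = -5: LHS = |(-5) + 2| = |-3| = 3; 3 > -5 — holds
x = 5: LHS = |5 + 2| = |7| = 7; 7 > 5 — holds
Hence LHS − RHS is never zero or negative, i.e. LHS > RHS throughout, so the relation holds for every integer in [-5, 5].

Answer: All integers in [-5, 5]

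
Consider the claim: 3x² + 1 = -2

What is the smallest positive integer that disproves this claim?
Testing positive integers:
x = 1: LHS = 3·1² + 1 = 4; 4 = -2 — FAILS  ← smallest positive counterexample

Answer: x = 1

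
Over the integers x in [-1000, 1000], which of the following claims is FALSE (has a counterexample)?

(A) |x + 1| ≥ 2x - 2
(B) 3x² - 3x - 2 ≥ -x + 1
(A) x = 4: LHS = |4 + 1| = |5| = 5, RHS = 2·4 - 2 = 6; 5 ≥ 6 — FAILS
(B) x = 0: LHS = 3·0² - 3·0 - 2 = -2, RHS = -0 + 1 = 1; -2 ≥ 1 — FAILS

Answer: Both A and B are false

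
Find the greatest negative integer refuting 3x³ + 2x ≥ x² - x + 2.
Testing negative integers from -1 downward:
x = -1: LHS = 3·(-1)³ + 2·(-1) = -5, RHS = (-1)² - (-1) + 2 = 4; -5 ≥ 4 — FAILS  ← closest negative counterexample to 0

Answer: x = -1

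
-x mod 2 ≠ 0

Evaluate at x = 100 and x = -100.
x = 100: LHS = (-100) mod 2 = 0; 0 ≠ 0 — FAILS
x = -100: LHS = (-(-100)) mod 2 = 100 mod 2 = 0; 0 ≠ 0 — FAILS

Answer: No, fails for both x = 100 and x = -100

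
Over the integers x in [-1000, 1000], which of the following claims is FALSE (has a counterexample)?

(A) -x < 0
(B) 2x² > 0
(A) x = 0: LHS = -0 = 0; 0 < 0 — FAILS
(B) x = 0: LHS = 2·0² = 0; 0 > 0 — FAILS

Answer: Both A and B are false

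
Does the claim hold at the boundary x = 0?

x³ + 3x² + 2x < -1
x = 0: LHS = 0³ + 3·0² + 2·0 = 0; 0 < -1 — FAILS

The relation fails at x = 0, so x = 0 is a counterexample.

Answer: No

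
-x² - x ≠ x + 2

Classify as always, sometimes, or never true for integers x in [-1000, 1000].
Over all integers in [-1000, 1000], LHS − RHS is always negative; it is closest to 0 at x = -1, where it equals -1:
x = -1: LHS = -(-1)² - (-1) = 0, RHS = (-1) + 2 = 1; 0 ≠ 1 — holds
At the ends of the range:
x = -1000: LHS = -(-1000)² - (-1000) = -999000, RHS = (-1000) + 2 = -998; -999000 ≠ -998 — holds
x = 1000: LHS = -1000² - 1000 = -1001000, RHS = 1000 + 2 = 1002; -1001000 ≠ 1002 — holds
Hence LHS − RHS is never 0, i.e. the two sides are never equal, so the relation holds for every integer in [-1000, 1000].

No counterexample exists.

Answer: Always true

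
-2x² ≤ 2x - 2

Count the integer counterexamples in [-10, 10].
Counterexamples in [-10, 10]: {-1, 0}.

Counting them gives 2 values.

Answer: 2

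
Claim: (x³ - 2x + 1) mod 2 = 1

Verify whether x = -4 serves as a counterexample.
Substitute x = -4 into the relation:
x = -4: LHS = ((-4)³ - 2·(-4) + 1) mod 2 = (-55) mod 2 = 1; 1 = 1 — holds

The claim holds here, so x = -4 is not a counterexample. (A counterexample exists elsewhere, e.g. x = 1.)

Answer: No, x = -4 is not a counterexample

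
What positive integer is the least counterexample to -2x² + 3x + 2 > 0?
Testing positive integers:
x = 1: LHS = -2·1² + 3·1 + 2 = 3; 3 > 0 — holds
x = 2: LHS = -2·2² + 3·2 + 2 = 0; 0 > 0 — FAILS  ← smallest positive counterexample

Answer: x = 2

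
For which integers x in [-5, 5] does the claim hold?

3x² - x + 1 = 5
Holds for: {-1}
Fails for: {-5, -4, -3, -2, 0, 1, 2, 3, 4, 5}

Answer: {-1}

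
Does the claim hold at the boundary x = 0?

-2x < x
x = 0: LHS = -2·0 = 0; 0 < 0 — FAILS

The relation fails at x = 0, so x = 0 is a counterexample.

Answer: No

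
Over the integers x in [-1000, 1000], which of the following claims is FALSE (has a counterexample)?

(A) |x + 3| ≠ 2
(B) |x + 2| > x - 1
(A) x = -1: LHS = |(-1) + 3| = |2| = 2; 2 ≠ 2 — FAILS

(B) Over all integers in [-1000, 1000], LHS − RHS is smallest at x = 0, where it equals 3:
x = 0: LHS = |0 + 2| = |2| = 2, RHS = 0 - 1 = -1; 2 > -1 — holds
At the ends of the range:
x = -1000: LHS = |(-1000) + 2| = |-998| = 998, RHS = (-1000) - 1 = -1001; 998 > -1001 — holds
x = 1000: LHS = |1000 + 2| = |1002| = 1002, RHS = 1000 - 1 = 999; 1002 > 999 — holds
Hence LHS − RHS is never zero or negative, i.e. LHS > RHS throughout, so the relation holds for every integer in [-1000, 1000].

Only (A) has a counterexample.

Answer: A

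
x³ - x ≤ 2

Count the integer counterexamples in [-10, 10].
Counterexamples in [-10, 10]: {2, 3, 4, 5, 6, 7, 8, 9, 10}.

Counting them gives 9 values.

Answer: 9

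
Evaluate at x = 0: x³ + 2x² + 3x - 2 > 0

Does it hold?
x = 0: LHS = 0³ + 2·0² + 3·0 - 2 = -2; -2 > 0 — FAILS

The relation fails at x = 0, so x = 0 is a counterexample.

Answer: No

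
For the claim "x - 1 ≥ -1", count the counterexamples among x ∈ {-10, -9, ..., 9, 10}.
Counterexamples in [-10, 10]: {-10, -9, -8, -7, -6, -5, -4, -3, -2, -1}.

Counting them gives 10 values.

Answer: 10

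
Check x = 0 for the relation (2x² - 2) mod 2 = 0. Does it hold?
x = 0: LHS = (2·0² - 2) mod 2 = (-2) mod 2 = 0; 0 = 0 — holds

The relation is satisfied at x = 0.

Answer: Yes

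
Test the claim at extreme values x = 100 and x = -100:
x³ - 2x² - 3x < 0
x = 100: LHS = 100³ - 2·100² - 3·100 = 979700; 979700 < 0 — FAILS
x = -100: LHS = (-100)³ - 2·(-100)² - 3·(-100) = -1019700; -1019700 < 0 — holds

Answer: Partially: fails for x = 100, holds for x = -100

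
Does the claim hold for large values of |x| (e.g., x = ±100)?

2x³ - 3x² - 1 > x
x = 100: LHS = 2·100³ - 3·100² - 1 = 1969999; 1969999 > 100 — holds
x = -100: LHS = 2·(-100)³ - 3·(-100)² - 1 = -2030001; -2030001 > -100 — FAILS

Answer: Partially: holds for x = 100, fails for x = -100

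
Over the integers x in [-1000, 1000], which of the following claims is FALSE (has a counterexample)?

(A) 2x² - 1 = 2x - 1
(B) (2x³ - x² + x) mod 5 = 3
(A) x = -1: LHS = 2·(-1)² - 1 = 1, RHS = 2·(-1) - 1 = -3; 1 = -3 — FAILS
(B) x = 0: LHS = (2·0³ - 0² + 0) mod 5 = 0 mod 5 = 0; 0 = 3 — FAILS

Answer: Both A and B are false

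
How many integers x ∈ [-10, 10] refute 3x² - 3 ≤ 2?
Counterexamples in [-10, 10]: {-10, -9, -8, -7, -6, -5, -4, -3, -2, 2, 3, 4, 5, 6, 7, 8, 9, 10}.

Counting them gives 18 values.

Answer: 18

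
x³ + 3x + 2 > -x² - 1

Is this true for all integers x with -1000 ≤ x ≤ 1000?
The claim fails at x = -1:
x = -1: LHS = (-1)³ + 3·(-1) + 2 = -2, RHS = -(-1)² - 1 = -2; -2 > -2 — FAILS

Because a single integer refutes it, the statement is false.

Answer: False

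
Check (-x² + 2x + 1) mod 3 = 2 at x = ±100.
x = 100: LHS = (-100² + 2·100 + 1) mod 3 = (-9799) mod 3 = 2; 2 = 2 — holds
x = -100: LHS = (-(-100)² + 2·(-100) + 1) mod 3 = (-10199) mod 3 = 1; 1 = 2 — FAILS

Answer: Partially: holds for x = 100, fails for x = -100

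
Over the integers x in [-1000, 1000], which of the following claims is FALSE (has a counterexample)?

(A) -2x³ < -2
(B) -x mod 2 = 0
(A) x = 0: LHS = -2·0³ = 0; 0 < -2 — FAILS
(B) x = 1: LHS = (-1) mod 2 = 1; 1 = 0 — FAILS

Answer: Both A and B are false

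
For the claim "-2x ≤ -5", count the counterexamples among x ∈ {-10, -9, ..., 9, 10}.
Counterexamples in [-10, 10]: {-10, -9, -8, -7, -6, -5, -4, -3, -2, -1, 0, 1, 2}.

Counting them gives 13 values.

Answer: 13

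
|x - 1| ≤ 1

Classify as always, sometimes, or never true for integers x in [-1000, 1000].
Holds at x = 0: LHS = |0 - 1| = |-1| = 1; 1 ≤ 1 — holds
Fails at x = -1: LHS = |(-1) - 1| = |-2| = 2; 2 ≤ 1 — FAILS
It is satisfied by some integers in the range but not all.

Answer: Sometimes true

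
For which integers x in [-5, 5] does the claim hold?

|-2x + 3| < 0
An absolute value is never negative, so the left side is ≥ 0 for every x, while the right side is 0. Tightest case in [-5, 5] is x = 1:
x = 1: LHS = |-2·1 + 3| = |1| = 1; 1 < 0 — FAILS
Hence LHS − RHS is never negative, i.e. LHS ≥ RHS throughout, so the claimed relation (<) fails for every integer in [-5, 5].

Answer: None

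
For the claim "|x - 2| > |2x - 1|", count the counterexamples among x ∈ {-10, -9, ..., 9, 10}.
Counterexamples in [-10, 10]: {-10, -9, -8, -7, -6, -5, -4, -3, -2, -1, 1, 2, 3, 4, 5, 6, 7, 8, 9, 10}.

Counting them gives 20 values.

Answer: 20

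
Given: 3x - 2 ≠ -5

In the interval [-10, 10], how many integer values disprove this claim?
Counterexamples in [-10, 10]: {-1}.

Counting them gives 1 values.

Answer: 1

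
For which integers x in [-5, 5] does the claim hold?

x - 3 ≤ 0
Holds for: {-5, -4, -3, -2, -1, 0, 1, 2, 3}
Fails for: {4, 5}

Answer: {-5, -4, -3, -2, -1, 0, 1, 2, 3}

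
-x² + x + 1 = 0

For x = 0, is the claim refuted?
Substitute x = 0 into the relation:
x = 0: LHS = -0² + 0 + 1 = 1; 1 = 0 — FAILS

Since the claim fails at x = 0, this value is a counterexample.

Answer: Yes, x = 0 is a counterexample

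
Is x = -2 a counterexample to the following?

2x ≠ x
Substitute x = -2 into the relation:
x = -2: LHS = 2·(-2) = -4; -4 ≠ -2 — holds

The claim holds here, so x = -2 is not a counterexample. (A counterexample exists elsewhere, e.g. x = 0.)

Answer: No, x = -2 is not a counterexample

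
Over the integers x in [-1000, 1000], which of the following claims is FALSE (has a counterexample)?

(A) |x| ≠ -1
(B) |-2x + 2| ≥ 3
(A) An absolute value is never negative, so the left side is ≥ 0 for every x, while the right side is -1. Tightest case in [-1000, 1000] is x = 0:
x = 0: LHS = |0| = 0; 0 ≠ -1 — holds
Hence LHS − RHS is never 0, i.e. the two sides are never equal, so the relation holds for every integer in [-1000, 1000].

(B) x = 0: LHS = |-2·0 + 2| = |2| = 2; 2 ≥ 3 — FAILS

Only (B) has a counterexample.

Answer: B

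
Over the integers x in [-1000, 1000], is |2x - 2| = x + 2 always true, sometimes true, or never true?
Holds at x = 0: LHS = |2·0 - 2| = |-2| = 2, RHS = 0 + 2 = 2; 2 = 2 — holds
Fails at x = 1: LHS = |2·1 - 2| = |0| = 0, RHS = 1 + 2 = 3; 0 = 3 — FAILS
It is satisfied by some integers in the range but not all.

Answer: Sometimes true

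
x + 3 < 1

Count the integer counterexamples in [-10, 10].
Counterexamples in [-10, 10]: {-2, -1, 0, 1, 2, 3, 4, 5, 6, 7, 8, 9, 10}.

Counting them gives 13 values.

Answer: 13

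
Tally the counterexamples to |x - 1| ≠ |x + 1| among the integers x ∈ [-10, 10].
Counterexamples in [-10, 10]: {0}.

Counting them gives 1 values.

Answer: 1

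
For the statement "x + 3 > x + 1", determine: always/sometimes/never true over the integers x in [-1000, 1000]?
Over all integers in [-1000, 1000], LHS − RHS is smallest at x = 0, where it equals 2:
x = 0: LHS = 0 + 3 = 3, RHS = 0 + 1 = 1; 3 > 1 — holds
At the ends of the range:
x = -1000: LHS = (-1000) + 3 = -997, RHS = (-1000) + 1 = -999; -997 > -999 — holds
x = 1000: LHS = 1000 + 3 = 1003, RHS = 1000 + 1 = 1001; 1003 > 1001 — holds
Hence LHS − RHS is never zero or negative, i.e. LHS > RHS throughout, so the relation holds for every integer in [-1000, 1000].

No counterexample exists.

Answer: Always true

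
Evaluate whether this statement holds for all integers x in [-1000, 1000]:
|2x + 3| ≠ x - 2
Over all integers in [-1000, 1000], LHS − RHS is always positive; it is smallest at x = -1, where it equals 4:
x = -1: LHS = |2·(-1) + 3| = |1| = 1, RHS = (-1) - 2 = -3; 1 ≠ -3 — holds
At the ends of the range:
x = -1000: LHS = |2·(-1000) + 3| = |-1997| = 1997, RHS = (-1000) - 2 = -1002; 1997 ≠ -1002 — holds
x = 1000: LHS = |2·1000 + 3| = |2003| = 2003, RHS = 1000 - 2 = 998; 2003 ≠ 998 — holds
Hence LHS − RHS is never 0, i.e. the two sides are never equal, so the relation holds for every integer in [-1000, 1000].

No counterexample exists.

Answer: True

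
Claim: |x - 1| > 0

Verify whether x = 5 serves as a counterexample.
Substitute x = 5 into the relation:
x = 5: LHS = |5 - 1| = |4| = 4; 4 > 0 — holds

The claim holds here, so x = 5 is not a counterexample. (A counterexample exists elsewhere, e.g. x = 1.)

Answer: No, x = 5 is not a counterexample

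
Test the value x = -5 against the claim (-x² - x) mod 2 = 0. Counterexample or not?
Substitute x = -5 into the relation:
x = -5: LHS = (-(-5)² - (-5)) mod 2 = (-20) mod 2 = 0; 0 = 0 — holds

The relation holds at x = -5, so it is not a counterexample.

Answer: No, x = -5 is not a counterexample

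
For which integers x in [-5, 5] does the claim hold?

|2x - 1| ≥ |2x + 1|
Holds for: {-5, -4, -3, -2, -1, 0}
Fails for: {1, 2, 3, 4, 5}

Answer: {-5, -4, -3, -2, -1, 0}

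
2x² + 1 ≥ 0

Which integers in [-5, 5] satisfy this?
Over all integers in [-5, 5], LHS − RHS is smallest at x = 0, where it equals 1:
x = 0: LHS = 2·0² + 1 = 1; 1 ≥ 0 — holds
At the ends of the range:
x = -5: LHS = 2·(-5)² + 1 = 51; 51 ≥ 0 — holds
x = 5: LHS = 2·5² + 1 = 51; 51 ≥ 0 — holds
Hence LHS − RHS is never negative, i.e. LHS ≥ RHS throughout, so the relation holds for every integer in [-5, 5].

Answer: All integers in [-5, 5]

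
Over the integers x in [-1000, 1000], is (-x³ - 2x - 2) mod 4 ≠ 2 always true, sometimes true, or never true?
Holds at x = 1: LHS = (-1³ - 2·1 - 2) mod 4 = (-5) mod 4 = 3; 3 ≠ 2 — holds
Fails at x = 0: LHS = (-0³ - 2·0 - 2) mod 4 = (-2) mod 4 = 2; 2 ≠ 2 — FAILS
It is satisfied by some integers in the range but not all.

Answer: Sometimes true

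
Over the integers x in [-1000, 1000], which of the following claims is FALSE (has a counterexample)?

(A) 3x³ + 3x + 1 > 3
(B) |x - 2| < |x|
(A) x = 0: LHS = 3·0³ + 3·0 + 1 = 1; 1 > 3 — FAILS
(B) x = 0: LHS = |0 - 2| = |-2| = 2, RHS = |0| = 0; 2 < 0 — FAILS

Answer: Both A and B are false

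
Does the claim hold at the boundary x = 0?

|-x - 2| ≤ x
x = 0: LHS = |-0 - 2| = |-2| = 2; 2 ≤ 0 — FAILS

The relation fails at x = 0, so x = 0 is a counterexample.

Answer: No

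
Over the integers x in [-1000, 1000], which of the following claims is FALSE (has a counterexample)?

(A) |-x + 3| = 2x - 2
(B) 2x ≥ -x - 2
(A) x = 0: LHS = |-0 + 3| = |3| = 3, RHS = 2·0 - 2 = -2; 3 = -2 — FAILS
(B) x = -1: LHS = 2·(-1) = -2, RHS = -(-1) - 2 = -1; -2 ≥ -1 — FAILS

Answer: Both A and B are false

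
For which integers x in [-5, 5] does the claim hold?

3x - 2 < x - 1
Holds for: {-5, -4, -3, -2, -1, 0}
Fails for: {1, 2, 3, 4, 5}

Answer: {-5, -4, -3, -2, -1, 0}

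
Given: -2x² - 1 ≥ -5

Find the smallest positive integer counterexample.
Testing positive integers:
x = 1: LHS = -2·1² - 1 = -3; -3 ≥ -5 — holds
x = 2: LHS = -2·2² - 1 = -9; -9 ≥ -5 — FAILS  ← smallest positive counterexample

Answer: x = 2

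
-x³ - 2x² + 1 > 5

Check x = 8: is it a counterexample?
Substitute x = 8 into the relation:
x = 8: LHS = -8³ - 2·8² + 1 = -639; -639 > 5 — FAILS

Since the claim fails at x = 8, this value is a counterexample.

Answer: Yes, x = 8 is a counterexample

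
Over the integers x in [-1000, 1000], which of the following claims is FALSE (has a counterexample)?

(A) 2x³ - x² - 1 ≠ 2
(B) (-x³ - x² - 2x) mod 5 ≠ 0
(A) Track d = LHS − RHS over the integers in [-1000, 1000]. Equality would need d = 0, but d changes sign only between consecutive integers, jumping over 0:
x = 1: LHS = 2·1³ - 1² - 1 = 0; 0 ≠ 2 — holds  (d = -2)
x = 2: LHS = 2·2³ - 2² - 1 = 11; 11 ≠ 2 — holds  (d = 9)
Away from these crossings d keeps a constant sign, and checking every integer in [-1000, 1000] confirms d ≠ 0 throughout. Hence the two sides are never equal, so the relation holds for every integer in [-1000, 1000].

(B) x = 0: LHS = (-0³ - 0² - 2·0) mod 5 = 0 mod 5 = 0; 0 ≠ 0 — FAILS

Only (B) has a counterexample.

Answer: B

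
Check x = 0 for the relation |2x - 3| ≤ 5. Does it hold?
x = 0: LHS = |2·0 - 3| = |-3| = 3; 3 ≤ 5 — holds

The relation is satisfied at x = 0.

Answer: Yes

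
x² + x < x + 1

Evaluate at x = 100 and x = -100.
x = 100: LHS = 100² + 100 = 10100, RHS = 100 + 1 = 101; 10100 < 101 — FAILS
x = -100: LHS = (-100)² + (-100) = 9900, RHS = (-100) + 1 = -99; 9900 < -99 — FAILS

Answer: No, fails for both x = 100 and x = -100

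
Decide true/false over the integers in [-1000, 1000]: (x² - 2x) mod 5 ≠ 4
The claim fails at x = 1:
x = 1: LHS = (1² - 2·1) mod 5 = (-1) mod 5 = 4; 4 ≠ 4 — FAILS

Because a single integer refutes it, the statement is false.

Answer: False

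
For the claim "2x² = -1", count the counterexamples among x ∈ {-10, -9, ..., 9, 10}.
Counterexamples in [-10, 10]: {-10, -9, -8, -7, -6, -5, -4, -3, -2, -1, 0, 1, 2, 3, 4, 5, 6, 7, 8, 9, 10}.

Counting them gives 21 values.

Answer: 21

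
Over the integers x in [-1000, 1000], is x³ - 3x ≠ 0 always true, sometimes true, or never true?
Holds at x = 1: LHS = 1³ - 3·1 = -2; -2 ≠ 0 — holds
Fails at x = 0: LHS = 0³ - 3·0 = 0; 0 ≠ 0 — FAILS
It is satisfied by some integers in the range but not all.

Answer: Sometimes true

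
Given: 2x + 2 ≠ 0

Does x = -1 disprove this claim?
Substitute x = -1 into the relation:
x = -1: LHS = 2·(-1) + 2 = 0; 0 ≠ 0 — FAILS

Since the claim fails at x = -1, this value is a counterexample.

Answer: Yes, x = -1 is a counterexample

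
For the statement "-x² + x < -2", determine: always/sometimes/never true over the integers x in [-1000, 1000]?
Holds at x = -2: LHS = -(-2)² + (-2) = -6; -6 < -2 — holds
Fails at x = 0: LHS = -0² + 0 = 0; 0 < -2 — FAILS
It is satisfied by some integers in the range but not all.

Answer: Sometimes true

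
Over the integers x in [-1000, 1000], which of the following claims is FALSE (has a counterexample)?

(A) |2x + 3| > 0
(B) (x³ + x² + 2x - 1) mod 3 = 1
(A) Over all integers in [-1000, 1000], LHS − RHS is smallest at x = -1, where it equals 1:
x = -1: LHS = |2·(-1) + 3| = |1| = 1; 1 > 0 — holds
At the ends of the range:
x = -1000: LHS = |2·(-1000) + 3| = |-1997| = 1997; 1997 > 0 — holds
x = 1000: LHS = |2·1000 + 3| = |2003| = 2003; 2003 > 0 — holds
Hence LHS − RHS is never zero or negative, i.e. LHS > RHS throughout, so the relation holds for every integer in [-1000, 1000].

(B) x = 0: LHS = (0³ + 0² + 2·0 - 1) mod 3 = (-1) mod 3 = 2; 2 = 1 — FAILS

Only (B) has a counterexample.

Answer: B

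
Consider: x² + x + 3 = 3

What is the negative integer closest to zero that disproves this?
Testing negative integers from -1 downward:
x = -1: LHS = (-1)² + (-1) + 3 = 3; 3 = 3 — holds
x = -2: LHS = (-2)² + (-2) + 3 = 5; 5 = 3 — FAILS  ← closest negative counterexample to 0

Answer: x = -2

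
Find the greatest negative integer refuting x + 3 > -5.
Testing negative integers from -1 downward:
(x = -1 through x = -2 all satisfy the relation; showing from x = -3.)
x = -3: LHS = (-3) + 3 = 0; 0 > -5 — holds
x = -4: LHS = (-4) + 3 = -1; -1 > -5 — holds
x = -5: LHS = (-5) + 3 = -2; -2 > -5 — holds
x = -6: LHS = (-6) + 3 = -3; -3 > -5 — holds
x = -7: LHS = (-7) + 3 = -4; -4 > -5 — holds
x = -8: LHS = (-8) + 3 = -5; -5 > -5 — FAILS  ← closest negative counterexample to 0

Answer: x = -8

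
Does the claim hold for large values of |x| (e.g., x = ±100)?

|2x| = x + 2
x = 100: LHS = |2·100| = |200| = 200, RHS = 100 + 2 = 102; 200 = 102 — FAILS
x = -100: LHS = |2·(-100)| = |-200| = 200, RHS = (-100) + 2 = -98; 200 = -98 — FAILS

Answer: No, fails for both x = 100 and x = -100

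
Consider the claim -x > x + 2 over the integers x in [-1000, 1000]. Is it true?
The claim fails at x = 0:
x = 0: LHS = -0 = 0, RHS = 0 + 2 = 2; 0 > 2 — FAILS

Because a single integer refutes it, the statement is false.

Answer: False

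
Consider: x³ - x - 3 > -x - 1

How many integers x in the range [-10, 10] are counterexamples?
Counterexamples in [-10, 10]: {-10, -9, -8, -7, -6, -5, -4, -3, -2, -1, 0, 1}.

Counting them gives 12 values.

Answer: 12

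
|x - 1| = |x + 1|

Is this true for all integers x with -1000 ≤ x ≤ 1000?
The claim fails at x = 1:
x = 1: LHS = |1 - 1| = |0| = 0, RHS = |1 + 1| = |2| = 2; 0 = 2 — FAILS

Because a single integer refutes it, the statement is false.

Answer: False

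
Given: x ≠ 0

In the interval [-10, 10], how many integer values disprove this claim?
Counterexamples in [-10, 10]: {0}.

Counting them gives 1 values.

Answer: 1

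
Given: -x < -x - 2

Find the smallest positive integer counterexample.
Testing positive integers:
x = 1: RHS = -1 - 2 = -3; -1 < -3 — FAILS  ← smallest positive counterexample

Answer: x = 1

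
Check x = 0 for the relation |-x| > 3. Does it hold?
x = 0: LHS = |-0| = |0| = 0; 0 > 3 — FAILS

The relation fails at x = 0, so x = 0 is a counterexample.

Answer: No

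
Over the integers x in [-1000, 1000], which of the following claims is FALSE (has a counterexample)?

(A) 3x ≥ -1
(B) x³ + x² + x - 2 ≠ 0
(A) x = -1: LHS = 3·(-1) = -3; -3 ≥ -1 — FAILS

(B) Track d = LHS − RHS over the integers in [-1000, 1000]. Equality would need d = 0, but d changes sign only between consecutive integers, jumping over 0:
x = 0: LHS = 0³ + 0² + 0 - 2 = -2; -2 ≠ 0 — holds  (d = -2)
x = 1: LHS = 1³ + 1² + 1 - 2 = 1; 1 ≠ 0 — holds  (d = 1)
Away from these crossings d keeps a constant sign, and checking every integer in [-1000, 1000] confirms d ≠ 0 throughout. Hence the two sides are never equal, so the relation holds for every integer in [-1000, 1000].

Only (A) has a counterexample.

Answer: A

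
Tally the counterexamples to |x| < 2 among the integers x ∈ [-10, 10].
Counterexamples in [-10, 10]: {-10, -9, -8, -7, -6, -5, -4, -3, -2, 2, 3, 4, 5, 6, 7, 8, 9, 10}.

Counting them gives 18 values.

Answer: 18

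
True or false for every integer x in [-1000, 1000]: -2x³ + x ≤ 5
The claim fails at x = -2:
x = -2: LHS = -2·(-2)³ + (-2) = 14; 14 ≤ 5 — FAILS

Because a single integer refutes it, the statement is false.

Answer: False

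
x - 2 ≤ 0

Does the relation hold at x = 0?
x = 0: LHS = 0 - 2 = -2; -2 ≤ 0 — holds

The relation is satisfied at x = 0.

Answer: Yes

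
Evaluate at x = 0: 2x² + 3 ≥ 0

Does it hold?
x = 0: LHS = 2·0² + 3 = 3; 3 ≥ 0 — holds

The relation is satisfied at x = 0.

Answer: Yes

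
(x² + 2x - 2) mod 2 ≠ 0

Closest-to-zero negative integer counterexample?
Testing negative integers from -1 downward:
x = -1: LHS = ((-1)² + 2·(-1) - 2) mod 2 = (-3) mod 2 = 1; 1 ≠ 0 — holds
x = -2: LHS = ((-2)² + 2·(-2) - 2) mod 2 = (-2) mod 2 = 0; 0 ≠ 0 — FAILS  ← closest negative counterexample to 0

Answer: x = -2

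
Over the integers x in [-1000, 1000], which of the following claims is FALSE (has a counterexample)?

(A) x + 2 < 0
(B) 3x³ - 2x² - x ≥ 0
(A) x = 0: LHS = 0 + 2 = 2; 2 < 0 — FAILS
(B) x = -1: LHS = 3·(-1)³ - 2·(-1)² - (-1) = -4; -4 ≥ 0 — FAILS

Answer: Both A and B are false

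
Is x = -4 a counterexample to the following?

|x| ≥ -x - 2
Substitute x = -4 into the relation:
x = -4: LHS = |-4| = 4, RHS = -(-4) - 2 = 2; 4 ≥ 2 — holds

The relation holds at x = -4, so it is not a counterexample.

Answer: No, x = -4 is not a counterexample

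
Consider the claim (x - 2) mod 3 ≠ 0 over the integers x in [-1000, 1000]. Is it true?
The claim fails at x = -1:
x = -1: LHS = ((-1) - 2) mod 3 = (-3) mod 3 = 0; 0 ≠ 0 — FAILS

Because a single integer refutes it, the statement is false.

Answer: False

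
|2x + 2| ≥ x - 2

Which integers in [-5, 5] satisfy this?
Over all integers in [-5, 5], LHS − RHS is smallest at x = -1, where it equals 3:
x = -1: LHS = |2·(-1) + 2| = |0| = 0, RHS = (-1) - 2 = -3; 0 ≥ -3 — holds
At the ends of the range:
x = -5: LHS = |2·(-5) + 2| = |-8| = 8, RHS = (-5) - 2 = -7; 8 ≥ -7 — holds
x = 5: LHS = |2·5 + 2| = |12| = 12, RHS = 5 - 2 = 3; 12 ≥ 3 — holds
Hence LHS − RHS is never negative, i.e. LHS ≥ RHS throughout, so the relation holds for every integer in [-5, 5].

Answer: All integers in [-5, 5]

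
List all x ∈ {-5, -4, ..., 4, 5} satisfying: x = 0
Holds for: {0}
Fails for: {-5, -4, -3, -2, -1, 1, 2, 3, 4, 5}

Answer: {0}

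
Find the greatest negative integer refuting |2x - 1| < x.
Testing negative integers from -1 downward:
x = -1: LHS = |2·(-1) - 1| = |-3| = 3; 3 < -1 — FAILS  ← closest negative counterexample to 0

Answer: x = -1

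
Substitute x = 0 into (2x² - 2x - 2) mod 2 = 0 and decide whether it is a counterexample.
Substitute x = 0 into the relation:
x = 0: LHS = (2·0² - 2·0 - 2) mod 2 = (-2) mod 2 = 0; 0 = 0 — holds

The relation holds at x = 0, so it is not a counterexample.

Answer: No, x = 0 is not a counterexample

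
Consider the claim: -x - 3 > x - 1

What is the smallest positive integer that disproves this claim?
Testing positive integers:
x = 1: LHS = -1 - 3 = -4, RHS = 1 - 1 = 0; -4 > 0 — FAILS  ← smallest positive counterexample

Answer: x = 1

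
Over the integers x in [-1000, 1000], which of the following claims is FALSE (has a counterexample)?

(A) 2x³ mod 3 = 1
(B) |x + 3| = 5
(A) x = 0: LHS = (2·0³) mod 3 = 0 mod 3 = 0; 0 = 1 — FAILS
(B) x = 0: LHS = |0 + 3| = |3| = 3; 3 = 5 — FAILS

Answer: Both A and B are false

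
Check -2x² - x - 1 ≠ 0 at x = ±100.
x = 100: LHS = -2·100² - 100 - 1 = -20101; -20101 ≠ 0 — holds
x = -100: LHS = -2·(-100)² - (-100) - 1 = -19901; -19901 ≠ 0 — holds

Answer: Yes, holds for both x = 100 and x = -100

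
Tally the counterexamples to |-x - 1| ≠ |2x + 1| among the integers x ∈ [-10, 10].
Counterexamples in [-10, 10]: {0}.

Counting them gives 1 values.

Answer: 1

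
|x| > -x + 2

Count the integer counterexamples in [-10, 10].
Counterexamples in [-10, 10]: {-10, -9, -8, -7, -6, -5, -4, -3, -2, -1, 0, 1}.

Counting them gives 12 values.

Answer: 12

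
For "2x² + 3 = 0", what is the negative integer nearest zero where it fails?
Testing negative integers from -1 downward:
x = -1: LHS = 2·(-1)² + 3 = 5; 5 = 0 — FAILS  ← closest negative counterexample to 0

Answer: x = -1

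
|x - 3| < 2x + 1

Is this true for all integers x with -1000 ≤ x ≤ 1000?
The claim fails at x = 0:
x = 0: LHS = |0 - 3| = |-3| = 3, RHS = 2·0 + 1 = 1; 3 < 1 — FAILS

Because a single integer refutes it, the statement is false.

Answer: False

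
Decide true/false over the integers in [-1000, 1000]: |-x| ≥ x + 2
The claim fails at x = 0:
x = 0: LHS = |-0| = |0| = 0, RHS = 0 + 2 = 2; 0 ≥ 2 — FAILS

Because a single integer refutes it, the statement is false.

Answer: False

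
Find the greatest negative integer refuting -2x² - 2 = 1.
Testing negative integers from -1 downward:
x = -1: LHS = -2·(-1)² - 2 = -4; -4 = 1 — FAILS  ← closest negative counterexample to 0

Answer: x = -1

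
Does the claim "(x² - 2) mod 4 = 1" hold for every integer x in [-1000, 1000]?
The claim fails at x = 0:
x = 0: LHS = (0² - 2) mod 4 = (-2) mod 4 = 2; 2 = 1 — FAILS

Because a single integer refutes it, the statement is false.

Answer: False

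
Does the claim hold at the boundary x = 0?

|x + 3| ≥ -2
x = 0: LHS = |0 + 3| = |3| = 3; 3 ≥ -2 — holds

The relation is satisfied at x = 0.

Answer: Yes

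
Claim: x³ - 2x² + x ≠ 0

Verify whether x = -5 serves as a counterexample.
Substitute x = -5 into the relation:
x = -5: LHS = (-5)³ - 2·(-5)² + (-5) = -180; -180 ≠ 0 — holds

The claim holds here, so x = -5 is not a counterexample. (A counterexample exists elsewhere, e.g. x = 0.)

Answer: No, x = -5 is not a counterexample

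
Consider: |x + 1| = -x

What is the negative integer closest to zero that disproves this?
Testing negative integers from -1 downward:
x = -1: LHS = |(-1) + 1| = |0| = 0, RHS = -(-1) = 1; 0 = 1 — FAILS  ← closest negative counterexample to 0

Answer: x = -1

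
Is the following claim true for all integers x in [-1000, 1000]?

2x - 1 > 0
The claim fails at x = 0:
x = 0: LHS = 2·0 - 1 = -1; -1 > 0 — FAILS

Because a single integer refutes it, the statement is false.

Answer: False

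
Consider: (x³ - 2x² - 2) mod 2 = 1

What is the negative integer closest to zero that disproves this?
Testing negative integers from -1 downward:
x = -1: LHS = ((-1)³ - 2·(-1)² - 2) mod 2 = (-5) mod 2 = 1; 1 = 1 — holds
x = -2: LHS = ((-2)³ - 2·(-2)² - 2) mod 2 = (-18) mod 2 = 0; 0 = 1 — FAILS  ← closest negative counterexample to 0

Answer: x = -2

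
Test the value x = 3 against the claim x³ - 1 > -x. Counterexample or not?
Substitute x = 3 into the relation:
x = 3: LHS = 3³ - 1 = 26; 26 > -3 — holds

The claim holds here, so x = 3 is not a counterexample. (A counterexample exists elsewhere, e.g. x = 0.)

Answer: No, x = 3 is not a counterexample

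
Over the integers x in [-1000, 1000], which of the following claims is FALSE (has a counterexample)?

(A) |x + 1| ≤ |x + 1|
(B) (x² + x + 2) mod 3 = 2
(A) Over all integers in [-1000, 1000], LHS − RHS is largest at x = 0, where it equals 0:
x = 0: LHS = |0 + 1| = |1| = 1, RHS = |0 + 1| = |1| = 1; 1 ≤ 1 — holds
At the ends of the range:
x = -1000: LHS = |(-1000) + 1| = |-999| = 999, RHS = |(-1000) + 1| = |-999| = 999; 999 ≤ 999 — holds
x = 1000: LHS = |1000 + 1| = |1001| = 1001, RHS = |1000 + 1| = |1001| = 1001; 1001 ≤ 1001 — holds
Hence LHS − RHS is never positive, i.e. LHS ≤ RHS throughout, so the relation holds for every integer in [-1000, 1000].

(B) x = 1: LHS = (1² + 1 + 2) mod 3 = 4 mod 3 = 1; 1 = 2 — FAILS

Only (B) has a counterexample.

Answer: B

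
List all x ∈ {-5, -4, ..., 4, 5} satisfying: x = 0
Holds for: {0}
Fails for: {-5, -4, -3, -2, -1, 1, 2, 3, 4, 5}

Answer: {0}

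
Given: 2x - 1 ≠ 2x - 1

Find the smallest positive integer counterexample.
Testing positive integers:
x = 1: LHS = 2·1 - 1 = 1, RHS = 2·1 - 1 = 1; 1 ≠ 1 — FAILS  ← smallest positive counterexample

Answer: x = 1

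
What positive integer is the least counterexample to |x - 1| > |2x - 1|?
Testing positive integers:
x = 1: LHS = |1 - 1| = |0| = 0, RHS = |2·1 - 1| = |1| = 1; 0 > 1 — FAILS  ← smallest positive counterexample

Answer: x = 1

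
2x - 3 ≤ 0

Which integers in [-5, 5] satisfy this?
Holds for: {-5, -4, -3, -2, -1, 0, 1}
Fails for: {2, 3, 4, 5}

Answer: {-5, -4, -3, -2, -1, 0, 1}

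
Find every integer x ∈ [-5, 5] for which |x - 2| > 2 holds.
Holds for: {-5, -4, -3, -2, -1, 5}
Fails for: {0, 1, 2, 3, 4}

Answer: {-5, -4, -3, -2, -1, 5}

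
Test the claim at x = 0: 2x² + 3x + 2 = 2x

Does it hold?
x = 0: LHS = 2·0² + 3·0 + 2 = 2, RHS = 2·0 = 0; 2 = 0 — FAILS

The relation fails at x = 0, so x = 0 is a counterexample.

Answer: No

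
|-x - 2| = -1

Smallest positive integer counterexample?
Testing positive integers:
x = 1: LHS = |-1 - 2| = |-3| = 3; 3 = -1 — FAILS  ← smallest positive counterexample

Answer: x = 1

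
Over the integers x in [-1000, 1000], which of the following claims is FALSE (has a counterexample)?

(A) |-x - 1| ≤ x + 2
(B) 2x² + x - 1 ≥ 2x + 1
(A) x = -2: LHS = |-(-2) - 1| = |1| = 1, RHS = (-2) + 2 = 0; 1 ≤ 0 — FAILS
(B) x = 0: LHS = 2·0² + 0 - 1 = -1, RHS = 2·0 + 1 = 1; -1 ≥ 1 — FAILS

Answer: Both A and B are false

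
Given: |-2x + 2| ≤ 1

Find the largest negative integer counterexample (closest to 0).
Testing negative integers from -1 downward:
x = -1: LHS = |-2·(-1) + 2| = |4| = 4; 4 ≤ 1 — FAILS  ← closest negative counterexample to 0

Answer: x = -1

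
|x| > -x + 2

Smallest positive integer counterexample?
Testing positive integers:
x = 1: LHS = |1| = 1, RHS = -1 + 2 = 1; 1 > 1 — FAILS  ← smallest positive counterexample

Answer: x = 1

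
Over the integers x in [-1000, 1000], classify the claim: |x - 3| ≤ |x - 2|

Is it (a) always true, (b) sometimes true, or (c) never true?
Holds at x = 3: LHS = |3 - 3| = |0| = 0, RHS = |3 - 2| = |1| = 1; 0 ≤ 1 — holds
Fails at x = 0: LHS = |0 - 3| = |-3| = 3, RHS = |0 - 2| = |-2| = 2; 3 ≤ 2 — FAILS
It is satisfied by some integers in the range but not all.

Answer: Sometimes true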